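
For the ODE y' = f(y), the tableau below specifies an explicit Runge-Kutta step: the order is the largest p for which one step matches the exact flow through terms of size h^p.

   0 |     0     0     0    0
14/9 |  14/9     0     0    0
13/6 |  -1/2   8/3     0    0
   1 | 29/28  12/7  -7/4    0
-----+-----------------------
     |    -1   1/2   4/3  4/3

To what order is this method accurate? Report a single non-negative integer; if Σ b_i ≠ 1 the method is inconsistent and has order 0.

b = (-1, 1/2, 4/3, 4/3)
c = (0, 14/9, 13/6, 1)
Ac = (0, 0, 112/27, -9/8)
Σ b_i: (-1)·1 + 1/2·1 + 4/3·1 + 4/3·1 = 13/6 ≠ 1 ⇒ order 0.

0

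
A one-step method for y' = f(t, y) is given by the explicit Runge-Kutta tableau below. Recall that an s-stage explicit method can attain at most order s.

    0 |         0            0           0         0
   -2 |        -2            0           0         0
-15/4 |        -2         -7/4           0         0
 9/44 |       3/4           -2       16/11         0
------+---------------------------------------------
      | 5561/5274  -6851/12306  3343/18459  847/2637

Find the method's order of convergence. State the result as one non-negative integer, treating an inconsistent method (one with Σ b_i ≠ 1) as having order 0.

3

b = (5561/5274, -6851/12306, 3343/18459, 847/2637)
c = (0, -2, -15/4, 9/44)
Ac = (0, 0, 7/2, -16/11)
Σ b_i: 5561/5274·1 + (-6851/12306)·1 + 3343/18459·1 + 847/2637·1 = 1 ✓
b·c: (-6851/12306)·(-2) + 3343/18459·(-15/4) + 847/2637·9/44 = 1/2 ✓
b·c²: (-6851/12306)·4 + 3343/18459·225/16 + 847/2637·81/1936 = 1/3 ✓
b·Ac: 3343/18459·7/2 + 847/2637·(-16/11) = 1/6 ✓
b·c³: (-6851/12306)·(-8) + 3343/18459·(-3375/64) + 847/2637·729/85184 = -1576093/309408 ≠ 1/4 ⇒ order 3.
b·(c∘Ac): 3343/18459·(-105/8) + 847/2637·(-36/121) = -17387/7032 ≠ 1/8
b·Ac²: 3343/18459·(-7) + 847/2637·137/11 = 2402/879 ≠ 1/12
b·A²c: 847/2637·56/11 = 4312/2637 ≠ 1/24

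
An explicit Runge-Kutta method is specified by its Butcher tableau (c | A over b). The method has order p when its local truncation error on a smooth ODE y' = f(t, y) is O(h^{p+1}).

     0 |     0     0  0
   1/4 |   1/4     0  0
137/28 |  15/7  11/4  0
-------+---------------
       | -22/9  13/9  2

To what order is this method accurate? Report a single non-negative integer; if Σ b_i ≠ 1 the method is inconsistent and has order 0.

b = (-22/9, 13/9, 2)
c = (0, 1/4, 137/28)
Ac = (0, 0, 11/16)
Σ b_i: (-22/9)·1 + 13/9·1 + 2·1 = 1 ✓
b·c: 13/9·1/4 + 2·137/28 = 2557/252 ≠ 1/2 ⇒ order 1.

1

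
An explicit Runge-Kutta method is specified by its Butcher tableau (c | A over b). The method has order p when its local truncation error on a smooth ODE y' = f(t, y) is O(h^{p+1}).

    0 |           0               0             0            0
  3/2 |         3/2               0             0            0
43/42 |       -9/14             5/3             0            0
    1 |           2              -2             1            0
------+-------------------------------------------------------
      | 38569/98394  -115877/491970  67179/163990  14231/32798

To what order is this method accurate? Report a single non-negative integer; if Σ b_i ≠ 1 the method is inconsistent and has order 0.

b = (38569/98394, -115877/491970, 67179/163990, 14231/32798)
c = (0, 3/2, 43/42, 1)
Ac = (0, 0, 5/2, -83/42)
Σ b_i: 38569/98394·1 + (-115877/491970)·1 + 67179/163990·1 + 14231/32798·1 = 1 ✓
b·c: (-115877/491970)·3/2 + 67179/163990·43/42 + 14231/32798·1 = 1/2 ✓
b·c²: (-115877/491970)·9/4 + 67179/163990·1849/1764 + 14231/32798·1 = 1/3 ✓
b·Ac: 67179/163990·5/2 + 14231/32798·(-83/42) = 1/6 ✓
b·c³: (-115877/491970)·27/8 + 67179/163990·79507/74088 + 14231/32798·1 = 81182/1033137 ≠ 1/4 ⇒ order 3.
b·(c∘Ac): 67179/163990·215/84 + 14231/32798·(-83/42) = 75193/393576 ≠ 1/8
b·Ac²: 67179/163990·15/4 + 14231/32798·(-6089/1764) = 158947/4132548 ≠ 1/12
b·A²c: 14231/32798·5/2 = 71155/65596 ≠ 1/24

3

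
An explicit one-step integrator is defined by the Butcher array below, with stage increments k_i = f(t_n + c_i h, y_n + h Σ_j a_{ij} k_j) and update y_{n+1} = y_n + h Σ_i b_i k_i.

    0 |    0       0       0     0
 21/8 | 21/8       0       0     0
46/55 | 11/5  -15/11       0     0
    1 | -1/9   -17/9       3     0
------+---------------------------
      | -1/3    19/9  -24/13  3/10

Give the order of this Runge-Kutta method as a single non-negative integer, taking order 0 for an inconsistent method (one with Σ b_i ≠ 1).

0

b = (-1/3, 19/9, -24/13, 3/10)
c = (0, 21/8, 46/55, 1)
Ac = (0, 0, -315/88, -3233/1320)
Σ b_i: (-1/3)·1 + 19/9·1 + (-24/13)·1 + 3/10·1 = 271/1170 ≠ 1 ⇒ order 0.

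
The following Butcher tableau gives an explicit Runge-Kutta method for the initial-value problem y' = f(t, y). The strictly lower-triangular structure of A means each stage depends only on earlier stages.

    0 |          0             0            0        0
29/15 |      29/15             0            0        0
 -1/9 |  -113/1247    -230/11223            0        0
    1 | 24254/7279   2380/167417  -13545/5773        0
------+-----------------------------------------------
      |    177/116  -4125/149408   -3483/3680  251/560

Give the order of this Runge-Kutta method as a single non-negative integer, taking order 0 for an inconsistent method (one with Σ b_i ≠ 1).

b = (177/116, -4125/149408, -3483/3680, 251/560)
c = (0, 29/15, -1/9, 1)
Ac = (0, 0, -46/1161, 217/753)
Σ b_i: 177/116·1 + (-4125/149408)·1 + (-3483/3680)·1 + 251/560·1 = 1 ✓
b·c: (-4125/149408)·29/15 + (-3483/3680)·(-1/9) + 251/560·1 = 1/2 ✓
b·c²: (-4125/149408)·841/225 + (-3483/3680)·1/81 + 251/560·1 = 1/3 ✓
b·Ac: (-3483/3680)·(-46/1161) + 251/560·217/753 = 1/6 ✓
b·c³: (-4125/149408)·24389/3375 + (-3483/3680)·(-1/729) + 251/560·1 = 1/4 ✓
b·(c∘Ac): (-3483/3680)·46/10449 + 251/560·217/753 = 1/8 ✓
b·Ac²: (-3483/3680)·(-1334/17415) + 251/560·91/3765 = 1/12 ✓
b·A²c: 251/560·70/753 = 1/24 ✓; 4 stages ⇒ order 4.

4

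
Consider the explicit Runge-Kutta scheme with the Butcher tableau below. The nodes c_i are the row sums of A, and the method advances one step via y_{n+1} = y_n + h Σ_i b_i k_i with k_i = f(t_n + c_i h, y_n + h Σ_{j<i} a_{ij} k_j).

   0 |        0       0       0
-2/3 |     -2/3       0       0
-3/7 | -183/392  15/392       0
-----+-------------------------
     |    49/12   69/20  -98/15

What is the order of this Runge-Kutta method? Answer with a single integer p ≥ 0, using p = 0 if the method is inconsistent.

b = (49/12, 69/20, -98/15)
c = (0, -2/3, -3/7)
Ac = (0, 0, -5/196)
Σ b_i: 49/12·1 + 69/20·1 + (-98/15)·1 = 1 ✓
b·c: 69/20·(-2/3) + (-98/15)·(-3/7) = 1/2 ✓
b·c²: 69/20·4/9 + (-98/15)·9/49 = 1/3 ✓
b·Ac: (-98/15)·(-5/196) = 1/6 ✓; 3 stages ⇒ order 3.

3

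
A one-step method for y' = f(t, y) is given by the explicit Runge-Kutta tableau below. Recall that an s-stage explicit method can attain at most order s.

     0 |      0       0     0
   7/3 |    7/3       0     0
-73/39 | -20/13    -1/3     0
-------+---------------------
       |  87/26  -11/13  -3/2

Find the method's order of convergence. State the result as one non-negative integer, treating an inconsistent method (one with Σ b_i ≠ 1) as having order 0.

b = (87/26, -11/13, -3/2)
c = (0, 7/3, -73/39)
Ac = (0, 0, -7/9)
Σ b_i: 87/26·1 + (-11/13)·1 + (-3/2)·1 = 1 ✓
b·c: (-11/13)·7/3 + (-3/2)·(-73/39) = 5/6 ≠ 1/2 ⇒ order 1.

1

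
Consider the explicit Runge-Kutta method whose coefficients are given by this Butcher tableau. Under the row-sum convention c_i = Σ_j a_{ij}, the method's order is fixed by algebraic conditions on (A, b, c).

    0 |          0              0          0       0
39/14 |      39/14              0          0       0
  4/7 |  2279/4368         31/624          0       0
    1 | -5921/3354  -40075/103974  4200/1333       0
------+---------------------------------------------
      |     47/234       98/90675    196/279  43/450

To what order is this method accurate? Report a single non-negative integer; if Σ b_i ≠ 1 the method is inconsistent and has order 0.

b = (47/234, 98/90675, 196/279, 43/450)
c = (0, 39/14, 4/7, 1)
Ac = (0, 0, 31/224, 125/172)
Σ b_i: 47/234·1 + 98/90675·1 + 196/279·1 + 43/450·1 = 1 ✓
b·c: 98/90675·39/14 + 196/279·4/7 + 43/450·1 = 1/2 ✓
b·c²: 98/90675·1521/196 + 196/279·16/49 + 43/450·1 = 1/3 ✓
b·Ac: 196/279·31/224 + 43/450·125/172 = 1/6 ✓
b·c³: 98/90675·59319/2744 + 196/279·64/343 + 43/450·1 = 1/4 ✓
b·(c∘Ac): 196/279·31/392 + 43/450·125/172 = 1/8 ✓
b·Ac²: 196/279·1209/3136 + 43/450·(-675/344) = 1/12 ✓
b·A²c: 43/450·75/172 = 1/24 ✓; 4 stages ⇒ order 4.

4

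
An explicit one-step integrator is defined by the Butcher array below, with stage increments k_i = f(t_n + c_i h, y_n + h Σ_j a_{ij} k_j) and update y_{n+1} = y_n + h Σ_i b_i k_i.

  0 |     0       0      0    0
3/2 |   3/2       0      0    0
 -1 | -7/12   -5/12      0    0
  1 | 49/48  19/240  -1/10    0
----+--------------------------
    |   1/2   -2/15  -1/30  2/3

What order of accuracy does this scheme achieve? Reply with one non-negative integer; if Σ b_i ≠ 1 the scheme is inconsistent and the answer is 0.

b = (1/2, -2/15, -1/30, 2/3)
c = (0, 3/2, -1, 1)
Ac = (0, 0, -5/8, 7/32)
Σ b_i: 1/2·1 + (-2/15)·1 + (-1/30)·1 + 2/3·1 = 1 ✓
b·c: (-2/15)·3/2 + (-1/30)·(-1) + 2/3·1 = 1/2 ✓
b·c²: (-2/15)·9/4 + (-1/30)·1 + 2/3·1 = 1/3 ✓
b·Ac: (-1/30)·(-5/8) + 2/3·7/32 = 1/6 ✓
b·c³: (-2/15)·27/8 + (-1/30)·(-1) + 2/3·1 = 1/4 ✓
b·(c∘Ac): (-1/30)·5/8 + 2/3·7/32 = 1/8 ✓
b·Ac²: (-1/30)·(-15/16) + 2/3·5/64 = 1/12 ✓
b·A²c: 2/3·1/16 = 1/24 ✓; 4 stages ⇒ order 4.

4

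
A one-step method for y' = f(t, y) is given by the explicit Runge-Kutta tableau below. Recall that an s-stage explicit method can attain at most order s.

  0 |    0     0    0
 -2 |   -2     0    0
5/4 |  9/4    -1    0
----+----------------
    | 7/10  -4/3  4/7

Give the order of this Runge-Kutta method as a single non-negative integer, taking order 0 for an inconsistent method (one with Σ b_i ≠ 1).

0

b = (7/10, -4/3, 4/7)
c = (0, -2, 5/4)
Ac = (0, 0, 2)
Σ b_i: 7/10·1 + (-4/3)·1 + 4/7·1 = -13/210 ≠ 1 ⇒ order 0.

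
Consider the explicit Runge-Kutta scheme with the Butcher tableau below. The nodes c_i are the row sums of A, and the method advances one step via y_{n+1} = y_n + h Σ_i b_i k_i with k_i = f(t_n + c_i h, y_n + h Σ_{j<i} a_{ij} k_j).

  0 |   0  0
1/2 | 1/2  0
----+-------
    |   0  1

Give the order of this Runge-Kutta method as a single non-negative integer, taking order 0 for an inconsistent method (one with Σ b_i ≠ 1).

b = (0, 1)
c = (0, 1/2)
Σ b_i: 1·1 = 1 ✓
b·c: 1·1/2 = 1/2 ✓; 2 stages ⇒ order 2.

2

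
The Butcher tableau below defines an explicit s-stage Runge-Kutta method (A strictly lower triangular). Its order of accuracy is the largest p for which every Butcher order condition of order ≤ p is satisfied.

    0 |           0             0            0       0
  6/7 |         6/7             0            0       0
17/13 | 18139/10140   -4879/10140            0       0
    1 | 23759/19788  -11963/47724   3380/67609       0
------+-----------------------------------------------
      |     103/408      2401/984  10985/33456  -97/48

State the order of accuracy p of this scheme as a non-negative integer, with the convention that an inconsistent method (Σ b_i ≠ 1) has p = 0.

4

b = (103/408, 2401/984, 10985/33456, -97/48)
c = (0, 6/7, 17/13, 1)
Ac = (0, 0, -697/1690, -29/194)
Σ b_i: 103/408·1 + 2401/984·1 + 10985/33456·1 + (-97/48)·1 = 1 ✓
b·c: 2401/984·6/7 + 10985/33456·17/13 + (-97/48)·1 = 1/2 ✓
b·c²: 2401/984·36/49 + 10985/33456·289/169 + (-97/48)·1 = 1/3 ✓
b·Ac: 10985/33456·(-697/1690) + (-97/48)·(-29/194) = 1/6 ✓
b·c³: 2401/984·216/343 + 10985/33456·4913/2197 + (-97/48)·1 = 1/4 ✓
b·(c∘Ac): 10985/33456·(-11849/21970) + (-97/48)·(-29/194) = 1/8 ✓
b·Ac²: 10985/33456·(-2091/5915) + (-97/48)·(-67/679) = 1/12 ✓
b·A²c: (-97/48)·(-2/97) = 1/24 ✓; 4 stages ⇒ order 4.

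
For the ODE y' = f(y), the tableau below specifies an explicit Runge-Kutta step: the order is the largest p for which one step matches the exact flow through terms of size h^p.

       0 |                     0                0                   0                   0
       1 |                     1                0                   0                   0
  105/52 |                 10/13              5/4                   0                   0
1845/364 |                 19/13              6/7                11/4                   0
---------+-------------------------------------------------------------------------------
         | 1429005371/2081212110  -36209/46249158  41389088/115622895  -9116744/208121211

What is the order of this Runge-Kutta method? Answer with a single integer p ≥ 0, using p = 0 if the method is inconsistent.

b = (1429005371/2081212110, -36209/46249158, 41389088/115622895, -9116744/208121211)
c = (0, 1, 105/52, 1845/364)
Ac = (0, 0, 5/4, 9333/1456)
Σ b_i: 1429005371/2081212110·1 + (-36209/46249158)·1 + 41389088/115622895·1 + (-9116744/208121211)·1 = 1 ✓
b·c: (-36209/46249158)·1 + 41389088/115622895·105/52 + (-9116744/208121211)·1845/364 = 1/2 ✓
b·c²: (-36209/46249158)·1 + 41389088/115622895·11025/2704 + (-9116744/208121211)·3404025/132496 = 1/3 ✓
b·Ac: 41389088/115622895·5/4 + (-9116744/208121211)·9333/1456 = 1/6 ✓
b·c³: (-36209/46249158)·1 + 41389088/115622895·1157625/140608 + (-9116744/208121211)·6280426125/48228544 = -603597218513/218851015656 ≠ 1/4 ⇒ order 3.
b·(c∘Ac): 41389088/115622895·525/208 + (-9116744/208121211)·17219385/529984 = -416634655/801652072 ≠ 1/8
b·Ac²: 41389088/115622895·5/4 + (-9116744/208121211)·913821/75712 = -586244597/7214868648 ≠ 1/12
b·A²c: (-9116744/208121211)·55/16 = -62677615/416242422 ≠ 1/24

3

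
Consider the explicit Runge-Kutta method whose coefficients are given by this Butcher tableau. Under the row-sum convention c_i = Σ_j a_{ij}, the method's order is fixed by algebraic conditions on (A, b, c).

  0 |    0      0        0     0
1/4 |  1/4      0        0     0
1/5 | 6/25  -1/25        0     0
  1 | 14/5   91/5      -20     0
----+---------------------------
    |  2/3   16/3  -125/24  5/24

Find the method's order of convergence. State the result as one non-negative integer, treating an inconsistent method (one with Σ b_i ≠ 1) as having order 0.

b = (2/3, 16/3, -125/24, 5/24)
c = (0, 1/4, 1/5, 1)
Ac = (0, 0, -1/100, 11/20)
Σ b_i: 2/3·1 + 16/3·1 + (-125/24)·1 + 5/24·1 = 1 ✓
b·c: 16/3·1/4 + (-125/24)·1/5 + 5/24·1 = 1/2 ✓
b·c²: 16/3·1/16 + (-125/24)·1/25 + 5/24·1 = 1/3 ✓
b·Ac: (-125/24)·(-1/100) + 5/24·11/20 = 1/6 ✓
b·c³: 16/3·1/64 + (-125/24)·1/125 + 5/24·1 = 1/4 ✓
b·(c∘Ac): (-125/24)·(-1/500) + 5/24·11/20 = 1/8 ✓
b·Ac²: (-125/24)·(-1/400) + 5/24·27/80 = 1/12 ✓
b·A²c: 5/24·1/5 = 1/24 ✓; 4 stages ⇒ order 4.

4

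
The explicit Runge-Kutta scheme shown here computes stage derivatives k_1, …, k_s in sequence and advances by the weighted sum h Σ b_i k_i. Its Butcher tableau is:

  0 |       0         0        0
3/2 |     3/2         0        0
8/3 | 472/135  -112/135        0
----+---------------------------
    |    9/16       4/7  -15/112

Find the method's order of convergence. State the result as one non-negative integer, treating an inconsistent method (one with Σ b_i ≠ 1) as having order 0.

3

b = (9/16, 4/7, -15/112)
c = (0, 3/2, 8/3)
Ac = (0, 0, -56/45)
Σ b_i: 9/16·1 + 4/7·1 + (-15/112)·1 = 1 ✓
b·c: 4/7·3/2 + (-15/112)·8/3 = 1/2 ✓
b·c²: 4/7·9/4 + (-15/112)·64/9 = 1/3 ✓
b·Ac: (-15/112)·(-56/45) = 1/6 ✓; 3 stages ⇒ order 3.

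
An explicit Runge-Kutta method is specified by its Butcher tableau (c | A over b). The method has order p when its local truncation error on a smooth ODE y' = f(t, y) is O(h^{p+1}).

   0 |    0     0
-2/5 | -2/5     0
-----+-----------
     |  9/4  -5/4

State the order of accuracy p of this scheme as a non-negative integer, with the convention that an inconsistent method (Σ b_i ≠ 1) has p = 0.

2

b = (9/4, -5/4)
c = (0, -2/5)
Σ b_i: 9/4·1 + (-5/4)·1 = 1 ✓
b·c: (-5/4)·(-2/5) = 1/2 ✓; 2 stages ⇒ order 2.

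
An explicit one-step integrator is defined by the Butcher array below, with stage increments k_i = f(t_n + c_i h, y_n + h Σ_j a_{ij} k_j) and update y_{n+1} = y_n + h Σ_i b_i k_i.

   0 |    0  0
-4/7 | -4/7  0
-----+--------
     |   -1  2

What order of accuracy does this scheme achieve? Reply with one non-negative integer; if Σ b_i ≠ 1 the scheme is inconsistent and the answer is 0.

1

b = (-1, 2)
c = (0, -4/7)
Σ b_i: (-1)·1 + 2·1 = 1 ✓
b·c: 2·(-4/7) = -8/7 ≠ 1/2 ⇒ order 1.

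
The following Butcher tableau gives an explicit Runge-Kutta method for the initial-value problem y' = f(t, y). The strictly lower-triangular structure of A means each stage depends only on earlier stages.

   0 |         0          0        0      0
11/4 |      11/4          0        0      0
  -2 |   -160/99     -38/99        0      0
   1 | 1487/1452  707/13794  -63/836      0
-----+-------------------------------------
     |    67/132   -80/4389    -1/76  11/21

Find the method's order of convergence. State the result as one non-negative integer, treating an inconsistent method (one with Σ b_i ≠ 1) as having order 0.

4

b = (67/132, -80/4389, -1/76, 11/21)
c = (0, 11/4, -2, 1)
Ac = (0, 0, -19/18, 7/24)
Σ b_i: 67/132·1 + (-80/4389)·1 + (-1/76)·1 + 11/21·1 = 1 ✓
b·c: (-80/4389)·11/4 + (-1/76)·(-2) + 11/21·1 = 1/2 ✓
b·c²: (-80/4389)·121/16 + (-1/76)·4 + 11/21·1 = 1/3 ✓
b·Ac: (-1/76)·(-19/18) + 11/21·7/24 = 1/6 ✓
b·c³: (-80/4389)·1331/64 + (-1/76)·(-8) + 11/21·1 = 1/4 ✓
b·(c∘Ac): (-1/76)·19/9 + 11/21·7/24 = 1/8 ✓
b·Ac²: (-1/76)·(-209/72) + 11/21·91/1056 = 1/12 ✓
b·A²c: 11/21·7/88 = 1/24 ✓; 4 stages ⇒ order 4.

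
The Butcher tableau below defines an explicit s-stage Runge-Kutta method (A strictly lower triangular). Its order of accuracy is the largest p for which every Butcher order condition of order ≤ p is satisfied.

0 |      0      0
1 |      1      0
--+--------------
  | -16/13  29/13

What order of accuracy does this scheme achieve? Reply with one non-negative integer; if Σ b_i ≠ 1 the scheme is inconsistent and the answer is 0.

1

b = (-16/13, 29/13)
c = (0, 1)
Σ b_i: (-16/13)·1 + 29/13·1 = 1 ✓
b·c: 29/13·1 = 29/13 ≠ 1/2 ⇒ order 1.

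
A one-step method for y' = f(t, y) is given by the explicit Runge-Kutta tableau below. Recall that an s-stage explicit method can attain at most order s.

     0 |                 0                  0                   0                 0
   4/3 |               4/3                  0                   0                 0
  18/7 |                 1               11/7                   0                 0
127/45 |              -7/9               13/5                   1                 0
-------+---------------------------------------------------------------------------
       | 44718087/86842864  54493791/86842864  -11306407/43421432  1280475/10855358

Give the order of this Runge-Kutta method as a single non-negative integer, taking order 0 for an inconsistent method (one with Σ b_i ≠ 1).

b = (44718087/86842864, 54493791/86842864, -11306407/43421432, 1280475/10855358)
c = (0, 4/3, 18/7, 127/45)
Ac = (0, 0, 44/21, 634/105)
Σ b_i: 44718087/86842864·1 + 54493791/86842864·1 + (-11306407/43421432)·1 + 1280475/10855358·1 = 1 ✓
b·c: 54493791/86842864·4/3 + (-11306407/43421432)·18/7 + 1280475/10855358·127/45 = 1/2 ✓
b·c²: 54493791/86842864·16/9 + (-11306407/43421432)·324/49 + 1280475/10855358·16129/2025 = 1/3 ✓
b·Ac: (-11306407/43421432)·44/21 + 1280475/10855358·634/105 = 1/6 ✓
b·c³: 54493791/86842864·64/27 + (-11306407/43421432)·5832/343 + 1280475/10855358·2048383/91125 = -2958405353/10258313310 ≠ 1/4 ⇒ order 3.
b·(c∘Ac): (-11306407/43421432)·264/49 + 1280475/10855358·80518/4725 = 3295670/5427679 ≠ 1/8
b·Ac²: (-11306407/43421432)·176/63 + 1280475/10855358·24772/2205 = 204400856/341943777 ≠ 1/12
b·A²c: 1280475/10855358·44/21 = 1341450/5427679 ≠ 1/24

3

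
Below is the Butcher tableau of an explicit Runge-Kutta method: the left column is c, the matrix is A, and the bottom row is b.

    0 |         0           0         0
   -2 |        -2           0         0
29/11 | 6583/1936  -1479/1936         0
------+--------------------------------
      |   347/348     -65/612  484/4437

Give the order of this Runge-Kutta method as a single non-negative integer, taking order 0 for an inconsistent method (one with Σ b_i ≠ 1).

3

b = (347/348, -65/612, 484/4437)
c = (0, -2, 29/11)
Ac = (0, 0, 1479/968)
Σ b_i: 347/348·1 + (-65/612)·1 + 484/4437·1 = 1 ✓
b·c: (-65/612)·(-2) + 484/4437·29/11 = 1/2 ✓
b·c²: (-65/612)·4 + 484/4437·841/121 = 1/3 ✓
b·Ac: 484/4437·1479/968 = 1/6 ✓; 3 stages ⇒ order 3.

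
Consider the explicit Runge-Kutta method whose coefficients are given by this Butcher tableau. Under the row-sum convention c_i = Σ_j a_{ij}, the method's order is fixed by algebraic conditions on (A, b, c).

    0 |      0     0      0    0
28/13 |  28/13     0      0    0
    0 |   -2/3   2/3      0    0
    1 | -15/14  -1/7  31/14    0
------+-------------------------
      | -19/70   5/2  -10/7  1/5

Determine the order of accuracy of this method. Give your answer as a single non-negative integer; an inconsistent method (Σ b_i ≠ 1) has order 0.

b = (-19/70, 5/2, -10/7, 1/5)
c = (0, 28/13, 0, 1)
Ac = (0, 0, 56/39, -4/13)
Σ b_i: (-19/70)·1 + 5/2·1 + (-10/7)·1 + 1/5·1 = 1 ✓
b·c: 5/2·28/13 + 1/5·1 = 363/65 ≠ 1/2 ⇒ order 1.

1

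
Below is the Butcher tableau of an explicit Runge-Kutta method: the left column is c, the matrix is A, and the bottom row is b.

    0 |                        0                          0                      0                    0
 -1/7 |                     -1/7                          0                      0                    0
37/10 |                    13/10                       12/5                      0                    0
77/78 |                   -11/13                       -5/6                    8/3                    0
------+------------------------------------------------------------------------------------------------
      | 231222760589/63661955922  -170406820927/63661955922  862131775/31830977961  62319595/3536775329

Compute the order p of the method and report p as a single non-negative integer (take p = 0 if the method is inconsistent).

b = (231222760589/63661955922, -170406820927/63661955922, 862131775/31830977961, 62319595/3536775329)
c = (0, -1/7, 37/10, 77/78)
Ac = (0, 0, -12/35, 699/70)
Σ b_i: 231222760589/63661955922·1 + (-170406820927/63661955922)·1 + 862131775/31830977961·1 + 62319595/3536775329·1 = 1 ✓
b·c: (-170406820927/63661955922)·(-1/7) + 862131775/31830977961·37/10 + 62319595/3536775329·77/78 = 1/2 ✓
b·c²: (-170406820927/63661955922)·1/49 + 862131775/31830977961·1369/100 + 62319595/3536775329·5929/6084 = 1/3 ✓
b·Ac: 862131775/31830977961·(-12/35) + 62319595/3536775329·699/70 = 1/6 ✓
b·c³: (-170406820927/63661955922)·(-1/343) + 862131775/31830977961·50653/1000 + 62319595/3536775329·456533/474552 = 17338443258013/12414081404790 ≠ 1/4 ⇒ order 3.
b·(c∘Ac): 862131775/31830977961·(-222/175) + 62319595/3536775329·2563/260 = 41395860733/297089127636 ≠ 1/8
b·Ac²: 862131775/31830977961·12/245 + 62319595/3536775329·268199/7350 = 159509888861/247574273030 ≠ 1/12
b·A²c: 62319595/3536775329·(-32/35) = -398845408/24757427303 ≠ 1/24

3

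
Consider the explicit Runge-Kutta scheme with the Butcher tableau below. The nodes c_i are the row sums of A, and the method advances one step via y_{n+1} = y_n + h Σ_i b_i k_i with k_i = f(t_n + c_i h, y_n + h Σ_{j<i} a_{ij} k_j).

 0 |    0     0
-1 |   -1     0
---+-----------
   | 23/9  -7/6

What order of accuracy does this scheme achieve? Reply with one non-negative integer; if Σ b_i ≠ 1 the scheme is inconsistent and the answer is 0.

b = (23/9, -7/6)
c = (0, -1)
Σ b_i: 23/9·1 + (-7/6)·1 = 25/18 ≠ 1 ⇒ order 0.

0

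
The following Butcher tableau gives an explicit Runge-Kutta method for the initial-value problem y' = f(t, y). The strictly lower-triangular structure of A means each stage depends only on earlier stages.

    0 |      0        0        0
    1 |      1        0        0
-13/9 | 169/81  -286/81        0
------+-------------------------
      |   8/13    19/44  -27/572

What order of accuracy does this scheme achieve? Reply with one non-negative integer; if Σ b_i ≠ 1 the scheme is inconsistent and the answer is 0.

3

b = (8/13, 19/44, -27/572)
c = (0, 1, -13/9)
Ac = (0, 0, -286/81)
Σ b_i: 8/13·1 + 19/44·1 + (-27/572)·1 = 1 ✓
b·c: 19/44·1 + (-27/572)·(-13/9) = 1/2 ✓
b·c²: 19/44·1 + (-27/572)·169/81 = 1/3 ✓
b·Ac: (-27/572)·(-286/81) = 1/6 ✓; 3 stages ⇒ order 3.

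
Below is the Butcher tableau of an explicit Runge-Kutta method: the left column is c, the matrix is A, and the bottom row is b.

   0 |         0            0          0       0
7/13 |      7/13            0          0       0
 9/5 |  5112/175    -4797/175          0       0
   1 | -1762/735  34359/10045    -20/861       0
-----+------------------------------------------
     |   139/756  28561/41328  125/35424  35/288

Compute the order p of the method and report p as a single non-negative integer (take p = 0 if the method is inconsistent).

4

b = (139/756, 28561/41328, 125/35424, 35/288)
c = (0, 7/13, 9/5, 1)
Ac = (0, 0, -369/25, 9/5)
Σ b_i: 139/756·1 + 28561/41328·1 + 125/35424·1 + 35/288·1 = 1 ✓
b·c: 28561/41328·7/13 + 125/35424·9/5 + 35/288·1 = 1/2 ✓
b·c²: 28561/41328·49/169 + 125/35424·81/25 + 35/288·1 = 1/3 ✓
b·Ac: 125/35424·(-369/25) + 35/288·9/5 = 1/6 ✓
b·c³: 28561/41328·343/2197 + 125/35424·729/125 + 35/288·1 = 1/4 ✓
b·(c∘Ac): 125/35424·(-3321/125) + 35/288·9/5 = 1/8 ✓
b·Ac²: 125/35424·(-2583/325) + 35/288·417/455 = 1/12 ✓
b·A²c: 35/288·12/35 = 1/24 ✓; 4 stages ⇒ order 4.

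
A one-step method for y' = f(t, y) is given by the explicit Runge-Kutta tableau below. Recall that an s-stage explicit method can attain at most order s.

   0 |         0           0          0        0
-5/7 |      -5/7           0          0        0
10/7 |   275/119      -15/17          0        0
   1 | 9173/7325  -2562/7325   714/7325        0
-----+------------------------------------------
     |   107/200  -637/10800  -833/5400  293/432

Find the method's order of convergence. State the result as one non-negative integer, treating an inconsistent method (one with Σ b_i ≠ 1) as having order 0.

b = (107/200, -637/10800, -833/5400, 293/432)
c = (0, -5/7, 10/7, 1)
Ac = (0, 0, 75/119, 114/293)
Σ b_i: 107/200·1 + (-637/10800)·1 + (-833/5400)·1 + 293/432·1 = 1 ✓
b·c: (-637/10800)·(-5/7) + (-833/5400)·10/7 + 293/432·1 = 1/2 ✓
b·c²: (-637/10800)·25/49 + (-833/5400)·100/49 + 293/432·1 = 1/3 ✓
b·Ac: (-833/5400)·75/119 + 293/432·114/293 = 1/6 ✓
b·c³: (-637/10800)·(-125/343) + (-833/5400)·1000/343 + 293/432·1 = 1/4 ✓
b·(c∘Ac): (-833/5400)·750/833 + 293/432·114/293 = 1/8 ✓
b·Ac²: (-833/5400)·(-375/833) + 293/432·6/293 = 1/12 ✓
b·A²c: 293/432·18/293 = 1/24 ✓; 4 stages ⇒ order 4.

4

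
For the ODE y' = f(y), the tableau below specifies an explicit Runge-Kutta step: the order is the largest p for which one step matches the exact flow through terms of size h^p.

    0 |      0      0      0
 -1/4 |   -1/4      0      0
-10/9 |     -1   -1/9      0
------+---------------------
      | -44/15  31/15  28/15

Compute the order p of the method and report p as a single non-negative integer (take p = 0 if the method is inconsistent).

1

b = (-44/15, 31/15, 28/15)
c = (0, -1/4, -10/9)
Ac = (0, 0, 1/36)
Σ b_i: (-44/15)·1 + 31/15·1 + 28/15·1 = 1 ✓
b·c: 31/15·(-1/4) + 28/15·(-10/9) = -1399/540 ≠ 1/2 ⇒ order 1.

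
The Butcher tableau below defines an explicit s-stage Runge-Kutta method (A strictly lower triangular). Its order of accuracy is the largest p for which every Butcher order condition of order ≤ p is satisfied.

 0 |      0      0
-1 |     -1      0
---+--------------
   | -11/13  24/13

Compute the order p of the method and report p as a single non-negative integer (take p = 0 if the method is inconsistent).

b = (-11/13, 24/13)
c = (0, -1)
Σ b_i: (-11/13)·1 + 24/13·1 = 1 ✓
b·c: 24/13·(-1) = -24/13 ≠ 1/2 ⇒ order 1.

1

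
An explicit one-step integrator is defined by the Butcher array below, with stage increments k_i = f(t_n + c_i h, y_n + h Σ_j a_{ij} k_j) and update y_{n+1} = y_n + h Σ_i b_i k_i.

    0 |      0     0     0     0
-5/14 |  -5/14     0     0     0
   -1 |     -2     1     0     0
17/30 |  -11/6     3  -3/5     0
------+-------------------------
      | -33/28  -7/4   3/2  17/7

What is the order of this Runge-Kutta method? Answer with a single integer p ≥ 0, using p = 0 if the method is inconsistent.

1

b = (-33/28, -7/4, 3/2, 17/7)
c = (0, -5/14, -1, 17/30)
Ac = (0, 0, -5/14, -33/70)
Σ b_i: (-33/28)·1 + (-7/4)·1 + 3/2·1 + 17/7·1 = 1 ✓
b·c: (-7/4)·(-5/14) + 3/2·(-1) + 17/7·17/30 = 421/840 ≠ 1/2 ⇒ order 1.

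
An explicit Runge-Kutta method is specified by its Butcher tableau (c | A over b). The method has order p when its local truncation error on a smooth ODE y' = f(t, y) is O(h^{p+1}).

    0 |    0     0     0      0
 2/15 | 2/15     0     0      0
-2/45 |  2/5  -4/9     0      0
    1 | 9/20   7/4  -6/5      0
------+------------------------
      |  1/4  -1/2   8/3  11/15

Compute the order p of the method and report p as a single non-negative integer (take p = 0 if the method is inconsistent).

b = (1/4, -1/2, 8/3, 11/15)
c = (0, 2/15, -2/45, 1)
Ac = (0, 0, -8/135, 43/150)
Σ b_i: 1/4·1 + (-1/2)·1 + 8/3·1 + 11/15·1 = 63/20 ≠ 1 ⇒ order 0.

0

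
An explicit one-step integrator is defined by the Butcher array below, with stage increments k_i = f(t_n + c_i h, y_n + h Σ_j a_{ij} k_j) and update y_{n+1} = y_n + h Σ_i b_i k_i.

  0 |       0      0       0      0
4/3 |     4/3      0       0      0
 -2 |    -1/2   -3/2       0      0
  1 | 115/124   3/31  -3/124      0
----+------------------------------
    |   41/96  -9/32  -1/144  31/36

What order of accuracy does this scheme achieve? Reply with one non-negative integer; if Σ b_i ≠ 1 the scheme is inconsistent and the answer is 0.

b = (41/96, -9/32, -1/144, 31/36)
c = (0, 4/3, -2, 1)
Ac = (0, 0, -2, 11/62)
Σ b_i: 41/96·1 + (-9/32)·1 + (-1/144)·1 + 31/36·1 = 1 ✓
b·c: (-9/32)·4/3 + (-1/144)·(-2) + 31/36·1 = 1/2 ✓
b·c²: (-9/32)·16/9 + (-1/144)·4 + 31/36·1 = 1/3 ✓
b·Ac: (-1/144)·(-2) + 31/36·11/62 = 1/6 ✓
b·c³: (-9/32)·64/27 + (-1/144)·(-8) + 31/36·1 = 1/4 ✓
b·(c∘Ac): (-1/144)·4 + 31/36·11/62 = 1/8 ✓
b·Ac²: (-1/144)·(-8/3) + 31/36·7/93 = 1/12 ✓
b·A²c: 31/36·3/62 = 1/24 ✓; 4 stages ⇒ order 4.

4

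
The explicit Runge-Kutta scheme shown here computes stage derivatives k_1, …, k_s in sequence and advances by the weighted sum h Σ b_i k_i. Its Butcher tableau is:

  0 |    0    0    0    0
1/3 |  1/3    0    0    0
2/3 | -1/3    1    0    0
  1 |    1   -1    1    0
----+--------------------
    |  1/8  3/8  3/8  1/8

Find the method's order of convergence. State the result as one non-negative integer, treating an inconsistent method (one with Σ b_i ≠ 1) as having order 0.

4

b = (1/8, 3/8, 3/8, 1/8)
c = (0, 1/3, 2/3, 1)
Ac = (0, 0, 1/3, 1/3)
Σ b_i: 1/8·1 + 3/8·1 + 3/8·1 + 1/8·1 = 1 ✓
b·c: 3/8·1/3 + 3/8·2/3 + 1/8·1 = 1/2 ✓
b·c²: 3/8·1/9 + 3/8·4/9 + 1/8·1 = 1/3 ✓
b·Ac: 3/8·1/3 + 1/8·1/3 = 1/6 ✓
b·c³: 3/8·1/27 + 3/8·8/27 + 1/8·1 = 1/4 ✓
b·(c∘Ac): 3/8·2/9 + 1/8·1/3 = 1/8 ✓
b·Ac²: 3/8·1/9 + 1/8·1/3 = 1/12 ✓
b·A²c: 1/8·1/3 = 1/24 ✓; 4 stages ⇒ order 4.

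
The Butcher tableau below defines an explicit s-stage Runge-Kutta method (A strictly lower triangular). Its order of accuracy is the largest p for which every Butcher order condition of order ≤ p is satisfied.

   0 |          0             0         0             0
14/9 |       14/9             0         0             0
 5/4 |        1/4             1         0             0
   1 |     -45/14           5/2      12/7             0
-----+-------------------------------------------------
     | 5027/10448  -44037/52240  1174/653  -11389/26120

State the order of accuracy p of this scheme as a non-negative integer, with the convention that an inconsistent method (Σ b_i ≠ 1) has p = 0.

3

b = (5027/10448, -44037/52240, 1174/653, -11389/26120)
c = (0, 14/9, 5/4, 1)
Ac = (0, 0, 14/9, 380/63)
Σ b_i: 5027/10448·1 + (-44037/52240)·1 + 1174/653·1 + (-11389/26120)·1 = 1 ✓
b·c: (-44037/52240)·14/9 + 1174/653·5/4 + (-11389/26120)·1 = 1/2 ✓
b·c²: (-44037/52240)·196/81 + 1174/653·25/16 + (-11389/26120)·1 = 1/3 ✓
b·Ac: 1174/653·14/9 + (-11389/26120)·380/63 = 1/6 ✓
b·c³: (-44037/52240)·2744/729 + 1174/653·125/64 + (-11389/26120)·1 = -55063/564192 ≠ 1/4 ⇒ order 3.
b·(c∘Ac): 1174/653·35/18 + (-11389/26120)·380/63 = 10177/11754 ≠ 1/8
b·Ac²: 1174/653·196/81 + (-11389/26120)·19795/2268 = 307345/564192 ≠ 1/12
b·A²c: (-11389/26120)·8/3 = -11389/9795 ≠ 1/24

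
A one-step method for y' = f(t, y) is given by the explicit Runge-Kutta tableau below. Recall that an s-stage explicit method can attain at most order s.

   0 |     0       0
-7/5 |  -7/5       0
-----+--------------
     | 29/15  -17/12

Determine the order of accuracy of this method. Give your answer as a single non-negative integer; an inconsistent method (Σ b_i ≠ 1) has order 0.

0

b = (29/15, -17/12)
c = (0, -7/5)
Σ b_i: 29/15·1 + (-17/12)·1 = 31/60 ≠ 1 ⇒ order 0.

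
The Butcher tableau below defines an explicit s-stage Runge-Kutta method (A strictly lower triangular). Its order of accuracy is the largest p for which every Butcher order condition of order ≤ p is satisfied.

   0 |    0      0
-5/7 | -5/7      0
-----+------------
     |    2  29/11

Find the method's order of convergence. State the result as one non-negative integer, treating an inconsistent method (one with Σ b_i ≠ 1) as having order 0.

b = (2, 29/11)
c = (0, -5/7)
Σ b_i: 2·1 + 29/11·1 = 51/11 ≠ 1 ⇒ order 0.

0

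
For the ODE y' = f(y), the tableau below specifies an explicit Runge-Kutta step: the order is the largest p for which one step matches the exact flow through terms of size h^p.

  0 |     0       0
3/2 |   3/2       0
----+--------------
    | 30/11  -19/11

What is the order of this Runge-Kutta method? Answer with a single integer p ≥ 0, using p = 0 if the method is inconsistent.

b = (30/11, -19/11)
c = (0, 3/2)
Σ b_i: 30/11·1 + (-19/11)·1 = 1 ✓
b·c: (-19/11)·3/2 = -57/22 ≠ 1/2 ⇒ order 1.

1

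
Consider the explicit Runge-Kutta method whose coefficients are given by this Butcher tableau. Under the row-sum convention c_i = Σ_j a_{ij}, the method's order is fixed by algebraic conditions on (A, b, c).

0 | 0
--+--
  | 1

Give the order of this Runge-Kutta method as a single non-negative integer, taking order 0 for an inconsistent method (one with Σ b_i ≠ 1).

1

b = (1)
c = (0)
Σ b_i: 1·1 = 1 ✓; 1 stage ⇒ order 1.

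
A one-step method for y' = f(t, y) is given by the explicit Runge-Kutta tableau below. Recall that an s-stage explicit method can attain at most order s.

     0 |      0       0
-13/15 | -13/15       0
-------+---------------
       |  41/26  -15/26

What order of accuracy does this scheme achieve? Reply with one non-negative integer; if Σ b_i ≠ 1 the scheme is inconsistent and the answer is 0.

b = (41/26, -15/26)
c = (0, -13/15)
Σ b_i: 41/26·1 + (-15/26)·1 = 1 ✓
b·c: (-15/26)·(-13/15) = 1/2 ✓; 2 stages ⇒ order 2.

2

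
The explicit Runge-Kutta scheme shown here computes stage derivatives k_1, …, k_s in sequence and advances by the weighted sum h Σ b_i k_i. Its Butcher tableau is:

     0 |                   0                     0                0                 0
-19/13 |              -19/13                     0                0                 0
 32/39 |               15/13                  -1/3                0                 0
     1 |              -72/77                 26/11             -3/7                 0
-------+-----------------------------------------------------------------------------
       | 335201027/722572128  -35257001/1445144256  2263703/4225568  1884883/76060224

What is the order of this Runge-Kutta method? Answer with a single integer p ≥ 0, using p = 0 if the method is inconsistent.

3

b = (335201027/722572128, -35257001/1445144256, 2263703/4225568, 1884883/76060224)
c = (0, -19/13, 32/39, 1)
Ac = (0, 0, 19/39, -3810/1001)
Σ b_i: 335201027/722572128·1 + (-35257001/1445144256)·1 + 2263703/4225568·1 + 1884883/76060224·1 = 1 ✓
b·c: (-35257001/1445144256)·(-19/13) + 2263703/4225568·32/39 + 1884883/76060224·1 = 1/2 ✓
b·c²: (-35257001/1445144256)·361/169 + 2263703/4225568·1024/1521 + 1884883/76060224·1 = 1/3 ✓
b·Ac: 2263703/4225568·19/39 + 1884883/76060224·(-3810/1001) = 1/6 ✓
b·c³: (-35257001/1445144256)·(-6859/2197) + 2263703/4225568·32768/59319 + 1884883/76060224·1 = 478270759/1205079174 ≠ 1/4 ⇒ order 3.
b·(c∘Ac): 2263703/4225568·608/1521 + 1884883/76060224·(-3810/1001) = 59239153/494391456 ≠ 1/8
b·Ac²: 2263703/4225568·(-361/507) + 1884883/76060224·185842/39039 = -12211918/46349199 ≠ 1/12
b·A²c: 1884883/76060224·(-19/91) = -393547/76060224 ≠ 1/24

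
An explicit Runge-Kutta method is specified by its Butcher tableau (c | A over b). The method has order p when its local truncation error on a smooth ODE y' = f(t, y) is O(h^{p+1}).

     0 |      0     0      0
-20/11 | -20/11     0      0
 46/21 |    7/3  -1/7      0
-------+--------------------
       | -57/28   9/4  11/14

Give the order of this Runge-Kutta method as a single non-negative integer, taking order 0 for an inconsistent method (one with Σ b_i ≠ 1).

1

b = (-57/28, 9/4, 11/14)
c = (0, -20/11, 46/21)
Ac = (0, 0, 20/77)
Σ b_i: (-57/28)·1 + 9/4·1 + 11/14·1 = 1 ✓
b·c: 9/4·(-20/11) + 11/14·46/21 = -3832/1617 ≠ 1/2 ⇒ order 1.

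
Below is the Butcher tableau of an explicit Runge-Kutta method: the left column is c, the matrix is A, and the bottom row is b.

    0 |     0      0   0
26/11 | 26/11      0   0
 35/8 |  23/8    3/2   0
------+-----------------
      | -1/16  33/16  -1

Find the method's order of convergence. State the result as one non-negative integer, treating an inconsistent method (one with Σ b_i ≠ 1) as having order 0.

2

b = (-1/16, 33/16, -1)
c = (0, 26/11, 35/8)
Ac = (0, 0, 39/11)
Σ b_i: (-1/16)·1 + 33/16·1 + (-1)·1 = 1 ✓
b·c: 33/16·26/11 + (-1)·35/8 = 1/2 ✓
b·c²: 33/16·676/121 + (-1)·1225/64 = -5363/704 ≠ 1/3 ⇒ order 2.
b·Ac: (-1)·39/11 = -39/11 ≠ 1/6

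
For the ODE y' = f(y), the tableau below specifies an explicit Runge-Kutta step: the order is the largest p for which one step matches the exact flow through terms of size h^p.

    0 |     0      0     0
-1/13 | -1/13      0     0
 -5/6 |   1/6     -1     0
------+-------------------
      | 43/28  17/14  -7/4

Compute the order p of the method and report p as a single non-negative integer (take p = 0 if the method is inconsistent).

1

b = (43/28, 17/14, -7/4)
c = (0, -1/13, -5/6)
Ac = (0, 0, 1/13)
Σ b_i: 43/28·1 + 17/14·1 + (-7/4)·1 = 1 ✓
b·c: 17/14·(-1/13) + (-7/4)·(-5/6) = 2981/2184 ≠ 1/2 ⇒ order 1.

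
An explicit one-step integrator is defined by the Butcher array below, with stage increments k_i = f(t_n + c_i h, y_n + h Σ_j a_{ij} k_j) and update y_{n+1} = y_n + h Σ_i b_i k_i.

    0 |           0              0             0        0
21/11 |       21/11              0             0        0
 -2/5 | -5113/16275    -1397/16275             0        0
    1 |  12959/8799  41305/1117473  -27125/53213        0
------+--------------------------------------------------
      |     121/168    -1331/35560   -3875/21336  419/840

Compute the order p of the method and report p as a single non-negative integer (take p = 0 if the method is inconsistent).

4

b = (121/168, -1331/35560, -3875/21336, 419/840)
c = (0, 21/11, -2/5, 1)
Ac = (0, 0, -127/775, 115/419)
Σ b_i: 121/168·1 + (-1331/35560)·1 + (-3875/21336)·1 + 419/840·1 = 1 ✓
b·c: (-1331/35560)·21/11 + (-3875/21336)·(-2/5) + 419/840·1 = 1/2 ✓
b·c²: (-1331/35560)·441/121 + (-3875/21336)·4/25 + 419/840·1 = 1/3 ✓
b·Ac: (-3875/21336)·(-127/775) + 419/840·115/419 = 1/6 ✓
b·c³: (-1331/35560)·9261/1331 + (-3875/21336)·(-8/125) + 419/840·1 = 1/4 ✓
b·(c∘Ac): (-3875/21336)·254/3875 + 419/840·115/419 = 1/8 ✓
b·Ac²: (-3875/21336)·(-2667/8525) + 419/840·245/4609 = 1/12 ✓
b·A²c: 419/840·35/419 = 1/24 ✓; 4 stages ⇒ order 4.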